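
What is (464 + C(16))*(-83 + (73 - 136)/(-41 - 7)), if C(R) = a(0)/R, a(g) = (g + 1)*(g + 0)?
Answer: -37903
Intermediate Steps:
a(g) = g*(1 + g) (a(g) = (1 + g)*g = g*(1 + g))
C(R) = 0 (C(R) = (0*(1 + 0))/R = (0*1)/R = 0/R = 0)
(464 + C(16))*(-83 + (73 - 136)/(-41 - 7)) = (464 + 0)*(-83 + (73 - 136)/(-41 - 7)) = 464*(-83 - 63/(-48)) = 464*(-83 - 63*(-1/48)) = 464*(-83 + 21/16) = 464*(-1307/16) = -37903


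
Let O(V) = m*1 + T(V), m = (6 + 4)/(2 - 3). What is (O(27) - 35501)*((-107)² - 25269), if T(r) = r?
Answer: 490388880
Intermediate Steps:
m = -10 (m = 10/(-1) = 10*(-1) = -10)
O(V) = -10 + V (O(V) = -10*1 + V = -10 + V)
(O(27) - 35501)*((-107)² - 25269) = ((-10 + 27) - 35501)*((-107)² - 25269) = (17 - 35501)*(11449 - 25269) = -35484*(-13820) = 490388880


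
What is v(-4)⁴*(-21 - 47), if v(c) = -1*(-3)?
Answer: -5508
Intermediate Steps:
v(c) = 3
v(-4)⁴*(-21 - 47) = 3⁴*(-21 - 47) = 81*(-68) = -5508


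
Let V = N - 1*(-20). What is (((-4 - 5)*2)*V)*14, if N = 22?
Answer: -10584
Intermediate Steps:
V = 42 (V = 22 - 1*(-20) = 22 + 20 = 42)
(((-4 - 5)*2)*V)*14 = (((-4 - 5)*2)*42)*14 = (-9*2*42)*14 = -18*42*14 = -756*14 = -10584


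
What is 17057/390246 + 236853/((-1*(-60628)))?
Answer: 46732533817/11829917244 ≈ 3.9504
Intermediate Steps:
17057/390246 + 236853/((-1*(-60628))) = 17057*(1/390246) + 236853/60628 = 17057/390246 + 236853*(1/60628) = 17057/390246 + 236853/60628 = 46732533817/11829917244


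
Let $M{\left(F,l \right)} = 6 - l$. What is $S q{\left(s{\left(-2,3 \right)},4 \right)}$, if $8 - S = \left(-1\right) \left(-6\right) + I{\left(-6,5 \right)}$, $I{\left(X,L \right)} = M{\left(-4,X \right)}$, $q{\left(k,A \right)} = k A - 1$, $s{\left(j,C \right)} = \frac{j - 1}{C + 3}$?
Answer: $30$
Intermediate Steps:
$s{\left(j,C \right)} = \frac{-1 + j}{3 + C}$
$q{\left(k,A \right)} = -1 + A k$ ($q{\left(k,A \right)} = A k - 1 = -1 + A k$)
$I{\left(X,L \right)} = 6 - X$
$S = -10$ ($S = 8 - \left(\left(-1\right) \left(-6\right) + \left(6 - -6\right)\right) = 8 - \left(6 + \left(6 + 6\right)\right) = 8 - \left(6 + 12\right) = 8 - 18 = -10$)
$S q{\left(s{\left(-2,3 \right)},4 \right)} = - 10 \left(-1 + 4 \frac{-1 - 2}{3 + 3}\right) = - 10 \left(-1 + 4 \cdot \frac{1}{6} \left(-3\right)\right) = - 10 \left(-1 + 4 \left(- \frac{1}{2}\right)\right) = - 10 \left(-1 - 2\right) = \left(-10\right) \left(-3\right) = 30$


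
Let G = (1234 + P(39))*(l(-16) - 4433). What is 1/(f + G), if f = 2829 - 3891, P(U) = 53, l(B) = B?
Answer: -1/5726925 ≈ -1.7461e-7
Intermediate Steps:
f = -1062
G = -5725863 (G = (1234 + 53)*(-16 - 4433) = 1287*(-4449) = -5725863)
1/(f + G) = 1/(-1062 - 5725863) = 1/(-5726925) = -1/5726925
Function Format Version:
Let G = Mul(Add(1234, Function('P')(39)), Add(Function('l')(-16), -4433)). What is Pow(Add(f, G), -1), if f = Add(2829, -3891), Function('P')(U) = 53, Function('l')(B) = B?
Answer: Rational(-1, 5726925) ≈ -1.7461e-7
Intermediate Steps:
f = -1062
G = -5725863 (G = Mul(Add(1234, 53), Add(-16, -4433)) = Mul(1287, -4449) = -5725863)
Pow(Add(f, G), -1) = Pow(Add(-1062, -5725863), -1) = Pow(-5726925, -1) = Rational(-1, 5726925)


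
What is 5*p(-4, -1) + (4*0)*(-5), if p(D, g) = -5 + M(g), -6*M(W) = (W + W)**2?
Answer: -85/3 ≈ -28.333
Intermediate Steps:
M(W) = -2*W**2/3 (M(W) = -(W + W)**2/6 = -4*W**2/6 = -2*W**2/3)
p(D, g) = -5 - 2*g**2/3
5*p(-4, -1) + (4*0)*(-5) = 5*(-5 - 2/3*(-1)**2) + (4*0)*(-5) = 5*(-5 - 2/3*1) + 0*(-5) = 5*(-5 - 2/3) + 0 = 5*(-17/3) + 0 = -85/3 + 0 = -85/3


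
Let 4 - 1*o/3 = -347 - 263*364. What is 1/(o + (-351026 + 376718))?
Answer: 1/313941 ≈ 3.1853e-6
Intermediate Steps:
o = 288249 (o = 12 - 3*(-347 - 263*364) = 12 - 3*(-347 - 95732) = 12 - 3*(-96079) = 12 + 288237 = 288249)
1/(o + (-351026 + 376718)) = 1/(288249 + (-351026 + 376718)) = 1/(288249 + 25692) = 1/313941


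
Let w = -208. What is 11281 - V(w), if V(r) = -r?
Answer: 11073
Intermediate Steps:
11281 - V(w) = 11281 - (-1)*(-208) = 11281 - 1*208 = 11281 - 208 = 11073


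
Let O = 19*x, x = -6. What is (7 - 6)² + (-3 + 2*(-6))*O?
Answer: 1711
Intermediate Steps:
O = -114 (O = 19*(-6) = -114)
(7 - 6)² + (-3 + 2*(-6))*O = (7 - 6)² + (-3 + 2*(-6))*(-114) = 1² + (-3 - 12)*(-114) = 1 - 15*(-114) = 1 + 1710 = 1711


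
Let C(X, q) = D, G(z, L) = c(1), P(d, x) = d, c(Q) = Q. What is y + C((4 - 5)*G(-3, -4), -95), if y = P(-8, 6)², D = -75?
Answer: -11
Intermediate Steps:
G(z, L) = 1
C(X, q) = -75
y = 64 (y = (-8)² = 64)
y + C((4 - 5)*G(-3, -4), -95) = 64 - 75 = -11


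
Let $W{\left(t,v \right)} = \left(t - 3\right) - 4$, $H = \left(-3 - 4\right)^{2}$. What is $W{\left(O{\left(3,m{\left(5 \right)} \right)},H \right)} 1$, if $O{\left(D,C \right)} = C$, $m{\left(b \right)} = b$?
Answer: $-2$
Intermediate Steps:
$H = 49$ ($H = \left(-7\right)^{2} = 49$)
$W{\left(t,v \right)} = -7 + t$ ($W{\left(t,v \right)} = \left(-3 + t\right) - 4 = -7 + t$)
$W{\left(O{\left(3,m{\left(5 \right)} \right)},H \right)} 1 = \left(-7 + 5\right) 1 = \left(-2\right) 1 = -2$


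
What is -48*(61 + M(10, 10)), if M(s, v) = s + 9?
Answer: -3840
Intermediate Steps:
M(s, v) = 9 + s
-48*(61 + M(10, 10)) = -48*(61 + (9 + 10)) = -48*(61 + 19) = -48*80 = -3840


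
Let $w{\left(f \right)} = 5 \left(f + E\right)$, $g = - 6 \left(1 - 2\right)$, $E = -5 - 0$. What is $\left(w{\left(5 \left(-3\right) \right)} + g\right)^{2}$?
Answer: $8836$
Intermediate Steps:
$E = -5$ ($E = -5 + 0 = -5$)
$g = 6$ ($g = \left(-6\right) \left(-1\right) = 6$)
$w{\left(f \right)} = -25 + 5 f$ ($w{\left(f \right)} = 5 \left(f - 5\right) = 5 \left(-5 + f\right) = -25 + 5 f$)
$\left(w{\left(5 \left(-3\right) \right)} + g\right)^{2} = \left(\left(-25 + 5 \cdot 5 \left(-3\right)\right) + 6\right)^{2} = \left(\left(-25 + 5 \left(-15\right)\right) + 6\right)^{2} = \left(\left(-25 - 75\right) + 6\right)^{2} = \left(-100 + 6\right)^{2} = \left(-94\right)^{2} = 8836$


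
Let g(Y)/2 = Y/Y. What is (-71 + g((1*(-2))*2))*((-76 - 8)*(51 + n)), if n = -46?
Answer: 28980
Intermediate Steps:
g(Y) = 2 (g(Y) = 2*(Y/Y) = 2*1 = 2)
(-71 + g((1*(-2))*2))*((-76 - 8)*(51 + n)) = (-71 + 2)*((-76 - 8)*(51 - 46)) = -(-5796)*5 = -69*(-420) = 28980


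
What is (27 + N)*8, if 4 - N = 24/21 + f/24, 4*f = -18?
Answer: 3365/14 ≈ 240.36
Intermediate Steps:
f = -9/2 (f = (¼)*(-18) = -9/2 ≈ -4.5000)
N = 341/112 (N = 4 - (24/21 - 9/2/24) = 4 - (24*(1/21) - 9/2*1/24) = 4 - (8/7 - 3/16) = 4 - 1*107/112 = 4 - 107/112 = 341/112 ≈ 3.0446)
(27 + N)*8 = (27 + 341/112)*8 = (3365/112)*8 = 3365/14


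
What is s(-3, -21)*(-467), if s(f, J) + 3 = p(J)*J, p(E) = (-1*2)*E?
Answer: 413295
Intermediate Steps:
p(E) = -2*E
s(f, J) = -3 - 2*J² (s(f, J) = -3 + (-2*J)*J = -3 - 2*J²)
s(-3, -21)*(-467) = (-3 - 2*(-21)²)*(-467) = (-3 - 2*441)*(-467) = (-3 - 882)*(-467) = -885*(-467) = 413295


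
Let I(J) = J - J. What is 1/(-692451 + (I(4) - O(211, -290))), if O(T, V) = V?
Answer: -1/692161 ≈ -1.4448e-6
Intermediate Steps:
I(J) = 0
1/(-692451 + (I(4) - O(211, -290))) = 1/(-692451 + (0 - 1*(-290))) = 1/(-692451 + (0 + 290)) = 1/(-692451 + 290) = 1/(-692161) = -1/692161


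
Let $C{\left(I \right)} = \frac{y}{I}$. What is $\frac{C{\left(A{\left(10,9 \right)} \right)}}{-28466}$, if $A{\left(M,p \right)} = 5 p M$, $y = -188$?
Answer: $\frac{47}{3202425} \approx 1.4676 \cdot 10^{-5}$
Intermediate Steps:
$A{\left(M,p \right)} = 5 M p$
$C{\left(I \right)} = - \frac{188}{I}$
$\frac{C{\left(A{\left(10,9 \right)} \right)}}{-28466} = \frac{\left(-188\right) \frac{1}{5 \cdot 10 \cdot 9}}{-28466} = - \frac{188}{450} \left(- \frac{1}{28466}\right) = \left(-188\right) \frac{1}{450} \left(- \frac{1}{28466}\right) = \left(- \frac{94}{225}\right) \left(- \frac{1}{28466}\right) = \frac{47}{3202425}$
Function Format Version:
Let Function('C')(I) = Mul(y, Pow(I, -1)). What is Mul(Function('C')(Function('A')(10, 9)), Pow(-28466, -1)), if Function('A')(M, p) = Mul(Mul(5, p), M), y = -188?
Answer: Rational(47, 3202425) ≈ 1.4676e-5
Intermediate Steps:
Function('A')(M, p) = Mul(5, M, p)
Function('C')(I) = Mul(-188, Pow(I, -1))
Mul(Function('C')(Function('A')(10, 9)), Pow(-28466, -1)) = Mul(Mul(-188, Pow(Mul(5, 10, 9), -1)), Pow(-28466, -1)) = Mul(Mul(-188, Pow(450, -1)), Rational(-1, 28466)) = Mul(Mul(-188, Rational(1, 450)), Rational(-1, 28466)) = Mul(Rational(-94, 225), Rational(-1, 28466)) = Rational(47, 3202425)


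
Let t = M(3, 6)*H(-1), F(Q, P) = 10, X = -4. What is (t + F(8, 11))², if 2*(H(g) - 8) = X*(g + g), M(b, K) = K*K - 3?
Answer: 164836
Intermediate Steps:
M(b, K) = -3 + K² (M(b, K) = K² - 3 = -3 + K²)
H(g) = 8 - 4*g (H(g) = 8 + (-4*(g + g))/2 = 8 + (-8*g)/2 = 8 - 4*g)
t = 396 (t = (-3 + 6²)*(8 - 4*(-1)) = (-3 + 36)*(8 + 4) = 33*12 = 396)
(t + F(8, 11))² = (396 + 10)² = 406² = 164836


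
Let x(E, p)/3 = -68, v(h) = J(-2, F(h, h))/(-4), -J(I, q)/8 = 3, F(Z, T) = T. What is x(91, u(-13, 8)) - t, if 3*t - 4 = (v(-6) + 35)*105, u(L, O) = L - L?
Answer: -4921/3 ≈ -1640.3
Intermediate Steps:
u(L, O) = 0
J(I, q) = -24 (J(I, q) = -8*3 = -24)
v(h) = 6 (v(h) = -24/(-4) = -24*(-¼) = 6)
x(E, p) = -204 (x(E, p) = 3*(-68) = -204)
t = 4309/3 (t = 4/3 + ((6 + 35)*105)/3 = 4/3 + (41*105)/3 = 4/3 + (⅓)*4305 = 4/3 + 1435 = 4309/3 ≈ 1436.3)
x(91, u(-13, 8)) - t = -204 - 1*4309/3 = -204 - 4309/3 = -4921/3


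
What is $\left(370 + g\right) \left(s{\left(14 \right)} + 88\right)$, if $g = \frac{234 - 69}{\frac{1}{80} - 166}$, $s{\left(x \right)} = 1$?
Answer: $\frac{436102670}{13279} \approx 32842.0$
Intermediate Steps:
$g = - \frac{13200}{13279}$ ($g = \frac{165}{\frac{1}{80} - 166} = \frac{165}{- \frac{13279}{80}} = 165 \left(- \frac{80}{13279}\right) = - \frac{13200}{13279} \approx -0.99405$)
$\left(370 + g\right) \left(s{\left(14 \right)} + 88\right) = \left(370 - \frac{13200}{13279}\right) \left(1 + 88\right) = \frac{4900030}{13279} \cdot 89 = \frac{436102670}{13279}$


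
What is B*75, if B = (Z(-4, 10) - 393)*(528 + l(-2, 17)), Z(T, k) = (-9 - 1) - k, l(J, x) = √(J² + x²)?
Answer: -16354800 - 30975*√293 ≈ -1.6885e+7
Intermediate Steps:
Z(T, k) = -10 - k
B = -218064 - 413*√293 (B = ((-10 - 1*10) - 393)*(528 + √((-2)² + 17²)) = ((-10 - 10) - 393)*(528 + √(4 + 289)) = (-20 - 393)*(528 + √293) = -413*(528 + √293) = -218064 - 413*√293 ≈ -2.2513e+5)
B*75 = (-218064 - 413*√293)*75 = -16354800 - 30975*√293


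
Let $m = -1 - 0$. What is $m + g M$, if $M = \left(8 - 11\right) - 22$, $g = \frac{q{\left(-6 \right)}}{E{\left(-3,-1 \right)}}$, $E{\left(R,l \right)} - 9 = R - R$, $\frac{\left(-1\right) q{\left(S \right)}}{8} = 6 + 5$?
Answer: $\frac{2191}{9} \approx 243.44$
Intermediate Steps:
$q{\left(S \right)} = -88$ ($q{\left(S \right)} = - 8 \left(6 + 5\right) = \left(-8\right) 11 = -88$)
$m = -1$ ($m = -1 + 0 = -1$)
$E{\left(R,l \right)} = 9$ ($E{\left(R,l \right)} = 9 + \left(R - R\right) = 9 + 0 = 9$)
$g = - \frac{88}{9} \approx -9.7778$
$M = -25$ ($M = -3 - 22 = -25$)
$m + g M = -1 - - \frac{2200}{9} = -1 + \frac{2200}{9} = \frac{2191}{9}$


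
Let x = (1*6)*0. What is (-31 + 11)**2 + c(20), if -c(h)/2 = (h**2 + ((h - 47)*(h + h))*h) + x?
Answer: 42800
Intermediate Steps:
x = 0 (x = 6*0 = 0)
c(h) = -2*h**2 - 4*h**2*(-47 + h) (c(h) = -2*((h**2 + ((h - 47)*(h + h))*h) + 0) = -2*((h**2 + ((-47 + h)*(2*h))*h) + 0) = -2*((h**2 + (2*h*(-47 + h))*h) + 0) = -2*((h**2 + 2*h**2*(-47 + h)) + 0) = -2*(h**2 + 2*h**2*(-47 + h)) = -2*h**2 - 4*h**2*(-47 + h))
(-31 + 11)**2 + c(20) = (-31 + 11)**2 + 20**2*(186 - 4*20) = (-20)**2 + 400*(186 - 80) = 400 + 400*106 = 400 + 42400 = 42800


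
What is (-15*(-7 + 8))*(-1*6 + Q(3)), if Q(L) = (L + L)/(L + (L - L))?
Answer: 60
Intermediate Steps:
Q(L) = 2 (Q(L) = (2*L)/(L + 0) = (2*L)/L = 2)
(-15*(-7 + 8))*(-1*6 + Q(3)) = (-15*(-7 + 8))*(-1*6 + 2) = (-15*1)*(-6 + 2) = -15*(-4) = 60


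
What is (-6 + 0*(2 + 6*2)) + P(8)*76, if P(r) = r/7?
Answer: 566/7 ≈ 80.857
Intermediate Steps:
P(r) = r/7 (P(r) = r*(⅐) = r/7)
(-6 + 0*(2 + 6*2)) + P(8)*76 = (-6 + 0*(2 + 6*2)) + ((⅐)*8)*76 = (-6 + 0*(2 + 12)) + (8/7)*76 = (-6 + 0*14) + 608/7 = (-6 + 0) + 608/7 = -6 + 608/7 = 566/7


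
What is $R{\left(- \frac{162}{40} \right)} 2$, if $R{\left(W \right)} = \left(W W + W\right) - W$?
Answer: $\frac{6561}{200} \approx 32.805$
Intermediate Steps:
$R{\left(W \right)} = W^{2}$ ($R{\left(W \right)} = \left(W^{2} + W\right) - W = \left(W + W^{2}\right) - W = W^{2}$)
$R{\left(- \frac{162}{40} \right)} 2 = \left(- \frac{162}{40}\right)^{2} \cdot 2 = \left(\left(-162\right) \frac{1}{40}\right)^{2} \cdot 2 = \left(- \frac{81}{20}\right)^{2} \cdot 2 = \frac{6561}{400} \cdot 2 = \frac{6561}{200}$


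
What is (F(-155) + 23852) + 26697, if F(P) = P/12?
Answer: 606433/12 ≈ 50536.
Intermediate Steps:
F(P) = P/12 (F(P) = P*(1/12) = P/12)
(F(-155) + 23852) + 26697 = ((1/12)*(-155) + 23852) + 26697 = (-155/12 + 23852) + 26697 = 286069/12 + 26697 = 606433/12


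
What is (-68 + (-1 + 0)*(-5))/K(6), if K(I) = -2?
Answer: 63/2 ≈ 31.500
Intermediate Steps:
(-68 + (-1 + 0)*(-5))/K(6) = (-68 + (-1 + 0)*(-5))/(-2) = (-68 - 1*(-5))*(-½) = (-68 + 5)*(-½) = -63*(-½) = 63/2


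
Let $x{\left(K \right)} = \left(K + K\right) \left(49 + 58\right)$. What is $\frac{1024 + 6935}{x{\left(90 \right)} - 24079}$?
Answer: $- \frac{7959}{4819} \approx -1.6516$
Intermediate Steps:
$x{\left(K \right)} = 214 K$ ($x{\left(K \right)} = 2 K 107 = 214 K$)
$\frac{1024 + 6935}{x{\left(90 \right)} - 24079} = \frac{1024 + 6935}{214 \cdot 90 - 24079} = \frac{7959}{19260 - 24079} = \frac{7959}{-4819} = 7959 \left(- \frac{1}{4819}\right) = - \frac{7959}{4819}$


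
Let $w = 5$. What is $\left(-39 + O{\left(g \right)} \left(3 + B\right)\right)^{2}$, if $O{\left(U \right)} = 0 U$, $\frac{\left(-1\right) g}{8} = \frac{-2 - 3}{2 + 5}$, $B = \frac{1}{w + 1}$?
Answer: $1521$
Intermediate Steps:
$B = \frac{1}{6}$ ($B = \frac{1}{5 + 1} = \frac{1}{6} \approx 0.16667$)
$g = \frac{40}{7}$ ($g = - 8 \frac{-2 - 3}{2 + 5} = - 8 \left(- \frac{5}{7}\right) = - 8 \left(\left(-5\right) \frac{1}{7}\right) = \left(-8\right) \left(- \frac{5}{7}\right) = \frac{40}{7} \approx 5.7143$)
$O{\left(U \right)} = 0$
$\left(-39 + O{\left(g \right)} \left(3 + B\right)\right)^{2} = \left(-39 + 0 \left(3 + \frac{1}{6}\right)\right)^{2} = \left(-39 + 0 \cdot \frac{19}{6}\right)^{2} = \left(-39 + 0\right)^{2} = \left(-39\right)^{2} = 1521$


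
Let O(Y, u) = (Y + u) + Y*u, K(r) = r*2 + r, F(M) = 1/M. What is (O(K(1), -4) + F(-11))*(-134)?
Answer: 19296/11 ≈ 1754.2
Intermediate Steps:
K(r) = 3*r (K(r) = 2*r + r = 3*r)
O(Y, u) = Y + u + Y*u
(O(K(1), -4) + F(-11))*(-134) = ((3*1 - 4 + (3*1)*(-4)) + 1/(-11))*(-134) = ((3 - 4 + 3*(-4)) - 1/11)*(-134) = ((3 - 4 - 12) - 1/11)*(-134) = (-13 - 1/11)*(-134) = -144/11*(-134) = 19296/11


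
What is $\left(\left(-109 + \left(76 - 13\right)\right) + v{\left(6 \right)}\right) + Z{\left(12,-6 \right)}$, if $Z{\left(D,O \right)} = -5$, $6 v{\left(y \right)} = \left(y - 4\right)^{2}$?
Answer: $- \frac{151}{3} \approx -50.333$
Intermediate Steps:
$v{\left(y \right)} = \frac{\left(-4 + y\right)^{2}}{6}$ ($v{\left(y \right)} = \frac{\left(y - 4\right)^{2}}{6} = \frac{\left(-4 + y\right)^{2}}{6}$)
$\left(\left(-109 + \left(76 - 13\right)\right) + v{\left(6 \right)}\right) + Z{\left(12,-6 \right)} = \left(\left(-109 + \left(76 - 13\right)\right) + \frac{\left(-4 + 6\right)^{2}}{6}\right) - 5 = \left(\left(-109 + \left(76 - 13\right)\right) + \frac{2^{2}}{6}\right) - 5 = \left(\left(-109 + 63\right) + \frac{1}{6} \cdot 4\right) - 5 = \left(-46 + \frac{2}{3}\right) - 5 = - \frac{136}{3} - 5 = - \frac{151}{3}$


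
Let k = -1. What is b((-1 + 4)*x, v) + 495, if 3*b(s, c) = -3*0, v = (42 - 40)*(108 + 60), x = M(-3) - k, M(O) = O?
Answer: 495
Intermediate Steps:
x = -2 (x = -3 - 1*(-1) = -3 + 1 = -2)
v = 336 (v = 2*168 = 336)
b(s, c) = 0 (b(s, c) = (-3*0)/3 = (⅓)*0 = 0)
b((-1 + 4)*x, v) + 495 = 0 + 495 = 495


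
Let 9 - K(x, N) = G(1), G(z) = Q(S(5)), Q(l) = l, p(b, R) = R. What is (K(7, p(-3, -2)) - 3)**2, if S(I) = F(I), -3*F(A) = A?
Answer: 529/9 ≈ 58.778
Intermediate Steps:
F(A) = -A/3
S(I) = -I/3
G(z) = -5/3 (G(z) = -1/3*5 = -5/3)
K(x, N) = 32/3 (K(x, N) = 9 - 1*(-5/3) = 9 + 5/3 = 32/3)
(K(7, p(-3, -2)) - 3)**2 = (32/3 - 3)**2 = (23/3)**2 = 529/9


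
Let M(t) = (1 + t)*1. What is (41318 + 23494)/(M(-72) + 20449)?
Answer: 32406/10189 ≈ 3.1805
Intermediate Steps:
M(t) = 1 + t
(41318 + 23494)/(M(-72) + 20449) = (41318 + 23494)/((1 - 72) + 20449) = 64812/(-71 + 20449) = 64812/20378 = 64812*(1/20378) = 32406/10189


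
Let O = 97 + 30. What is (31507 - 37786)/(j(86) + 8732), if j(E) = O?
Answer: -2093/2953 ≈ -0.70877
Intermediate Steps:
O = 127
j(E) = 127
(31507 - 37786)/(j(86) + 8732) = (31507 - 37786)/(127 + 8732) = -6279/8859 = -6279*1/8859 = -2093/2953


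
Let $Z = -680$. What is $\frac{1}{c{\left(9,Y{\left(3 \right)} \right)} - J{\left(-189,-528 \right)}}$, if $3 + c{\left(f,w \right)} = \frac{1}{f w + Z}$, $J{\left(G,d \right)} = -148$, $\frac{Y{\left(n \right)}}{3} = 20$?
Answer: $\frac{140}{20299} \approx 0.0068969$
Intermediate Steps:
$Y{\left(n \right)} = 60$ ($Y{\left(n \right)} = 3 \cdot 20 = 60$)
$c{\left(f,w \right)} = -3 + \frac{1}{-680 + f w}$ ($c{\left(f,w \right)} = -3 + \frac{1}{f w - 680} = -3 + \frac{1}{-680 + f w}$)
$\frac{1}{c{\left(9,Y{\left(3 \right)} \right)} - J{\left(-189,-528 \right)}} = \frac{1}{\frac{2041 - 27 \cdot 60}{-680 + 9 \cdot 60} - -148} = \frac{1}{\frac{2041 - 1620}{-680 + 540} + 148} = \frac{1}{\frac{1}{-140} \cdot 421 + 148} = \frac{1}{\left(- \frac{1}{140}\right) 421 + 148} = \frac{1}{- \frac{421}{140} + 148} = \frac{1}{\frac{20299}{140}} = \frac{140}{20299}$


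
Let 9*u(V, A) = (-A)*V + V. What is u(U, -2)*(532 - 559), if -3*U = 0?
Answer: 0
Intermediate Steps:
U = 0 (U = -1/3*0 = 0)
u(V, A) = V/9 - A*V/9 (u(V, A) = ((-A)*V + V)/9 = (-A*V + V)/9 = (V - A*V)/9 = V/9 - A*V/9)
u(U, -2)*(532 - 559) = ((1/9)*0*(1 - 1*(-2)))*(532 - 559) = ((1/9)*0*(1 + 2))*(-27) = ((1/9)*0*3)*(-27) = 0*(-27) = 0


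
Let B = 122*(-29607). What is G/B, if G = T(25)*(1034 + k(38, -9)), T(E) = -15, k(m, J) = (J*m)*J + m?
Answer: 10375/602009 ≈ 0.017234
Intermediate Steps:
k(m, J) = m + m*J² (k(m, J) = m*J² + m = m + m*J²)
B = -3612054
G = -62250 (G = -15*(1034 + 38*(1 + (-9)²)) = -15*(1034 + 38*(1 + 81)) = -15*(1034 + 38*82) = -15*(1034 + 3116) = -15*4150 = -62250)
G/B = -62250/(-3612054) = -62250*(-1/3612054) = 10375/602009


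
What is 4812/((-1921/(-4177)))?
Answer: 20099724/1921 ≈ 10463.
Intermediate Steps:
4812/((-1921/(-4177))) = 4812/((-1921*(-1/4177))) = 4812/(1921/4177) = 4812*(4177/1921) = 20099724/1921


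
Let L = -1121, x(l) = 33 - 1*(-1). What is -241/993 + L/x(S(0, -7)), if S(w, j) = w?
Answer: -1121347/33762 ≈ -33.213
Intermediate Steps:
x(l) = 34 (x(l) = 33 + 1 = 34)
-241/993 + L/x(S(0, -7)) = -241/993 - 1121/34 = -1121347/33762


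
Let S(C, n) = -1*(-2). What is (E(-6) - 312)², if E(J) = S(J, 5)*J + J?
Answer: 108900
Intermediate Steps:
S(C, n) = 2
E(J) = 3*J (E(J) = 2*J + J = 3*J)
(E(-6) - 312)² = (3*(-6) - 312)² = (-18 - 312)² = (-330)² = 108900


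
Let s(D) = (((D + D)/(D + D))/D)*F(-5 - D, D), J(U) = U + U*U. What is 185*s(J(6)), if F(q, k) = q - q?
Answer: 0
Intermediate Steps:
J(U) = U + U²
F(q, k) = 0
s(D) = 0 (s(D) = (((D + D)/(D + D))/D)*0 = (((2*D)/((2*D)))/D)*0 = (((2*D)*(1/(2*D)))/D)*0 = (1/D)*0 = 0/D = 0)
185*s(J(6)) = 185*0 = 0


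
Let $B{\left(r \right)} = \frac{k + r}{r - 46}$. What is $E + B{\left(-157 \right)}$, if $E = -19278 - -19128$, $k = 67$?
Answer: $- \frac{30360}{203} \approx -149.56$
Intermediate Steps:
$E = -150$ ($E = -19278 + 19128 = -150$)
$B{\left(r \right)} = \frac{67 + r}{-46 + r}$ ($B{\left(r \right)} = \frac{67 + r}{r - 46} = \frac{67 + r}{-46 + r}$)
$E + B{\left(-157 \right)} = -150 + \frac{67 - 157}{-46 - 157} = -150 + \frac{1}{-203} \left(-90\right) = -150 - - \frac{90}{203} = -150 + \frac{90}{203} = - \frac{30360}{203}$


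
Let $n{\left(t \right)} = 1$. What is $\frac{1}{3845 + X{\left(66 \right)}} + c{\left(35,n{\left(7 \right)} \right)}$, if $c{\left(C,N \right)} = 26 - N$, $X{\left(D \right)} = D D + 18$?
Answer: $\frac{205476}{8219} \approx 25.0$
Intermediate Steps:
$X{\left(D \right)} = 18 + D^{2}$ ($X{\left(D \right)} = D^{2} + 18 = 18 + D^{2}$)
$\frac{1}{3845 + X{\left(66 \right)}} + c{\left(35,n{\left(7 \right)} \right)} = \frac{1}{3845 + \left(18 + 66^{2}\right)} + \left(26 - 1\right) = \frac{1}{3845 + \left(18 + 4356\right)} + \left(26 - 1\right) = \frac{1}{3845 + 4374} + 25 = \frac{1}{8219} + 25 = \frac{205476}{8219}$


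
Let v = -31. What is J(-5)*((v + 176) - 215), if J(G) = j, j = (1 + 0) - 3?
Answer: 140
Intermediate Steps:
j = -2 (j = 1 - 3 = -2)
J(G) = -2
J(-5)*((v + 176) - 215) = -2*((-31 + 176) - 215) = -2*(145 - 215) = -2*(-70) = 140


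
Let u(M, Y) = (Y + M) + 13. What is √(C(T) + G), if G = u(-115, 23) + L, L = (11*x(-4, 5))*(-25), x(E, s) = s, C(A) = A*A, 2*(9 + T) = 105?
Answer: √1753/2 ≈ 20.934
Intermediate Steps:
u(M, Y) = 13 + M + Y (u(M, Y) = (M + Y) + 13 = 13 + M + Y)
T = 87/2 (T = -9 + (½)*105 = -9 + 105/2 = 87/2 ≈ 43.500)
C(A) = A²
L = -1375 (L = (11*5)*(-25) = 55*(-25) = -1375)
G = -1454 (G = (13 - 115 + 23) - 1375 = -79 - 1375 = -1454)
√(C(T) + G) = √((87/2)² - 1454) = √(7569/4 - 1454) = √(1753/4) = √1753/2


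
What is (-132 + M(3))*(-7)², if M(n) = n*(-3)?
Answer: -6909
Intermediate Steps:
M(n) = -3*n
(-132 + M(3))*(-7)² = (-132 - 3*3)*(-7)² = (-132 - 9)*49 = -141*49 = -6909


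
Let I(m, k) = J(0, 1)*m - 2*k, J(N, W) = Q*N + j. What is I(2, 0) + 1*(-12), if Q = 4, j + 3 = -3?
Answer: -24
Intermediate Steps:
j = -6 (j = -3 - 3 = -6)
J(N, W) = -6 + 4*N (J(N, W) = 4*N - 6 = -6 + 4*N)
I(m, k) = -6*m - 2*k (I(m, k) = (-6 + 4*0)*m - 2*k = (-6 + 0)*m - 2*k = -6*m - 2*k)
I(2, 0) + 1*(-12) = (-6*2 - 2*0) + 1*(-12) = (-12 + 0) - 12 = -12 - 12 = -24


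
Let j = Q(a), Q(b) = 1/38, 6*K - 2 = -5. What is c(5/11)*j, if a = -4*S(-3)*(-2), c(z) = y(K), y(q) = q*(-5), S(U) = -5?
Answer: 5/76 ≈ 0.065789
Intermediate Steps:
K = -1/2 (K = 1/3 + (1/6)*(-5) = 1/3 - 5/6 = -1/2 ≈ -0.50000)
y(q) = -5*q
c(z) = 5/2 (c(z) = -5*(-1/2) = 5/2)
a = -40 (a = -4*(-5)*(-2) = 20*(-2) = -40)
Q(b) = 1/38
j = 1/38 ≈ 0.026316
c(5/11)*j = (5/2)*(1/38) = 5/76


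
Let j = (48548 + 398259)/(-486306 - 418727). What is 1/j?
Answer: -905033/446807 ≈ -2.0256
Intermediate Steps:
j = -446807/905033 (j = 446807/(-905033) = 446807*(-1/905033) = -446807/905033 ≈ -0.49369)
1/j = 1/(-446807/905033) = -905033/446807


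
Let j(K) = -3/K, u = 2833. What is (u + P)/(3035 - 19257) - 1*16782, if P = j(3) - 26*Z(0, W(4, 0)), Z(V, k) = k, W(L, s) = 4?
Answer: -136120166/8111 ≈ -16782.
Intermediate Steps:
P = -105 (P = -3/3 - 26*4 = -3*⅓ - 104 = -1 - 104 = -105)
(u + P)/(3035 - 19257) - 1*16782 = (2833 - 105)/(3035 - 19257) - 1*16782 = 2728/(-16222) - 16782 = 2728*(-1/16222) - 16782 = -1364/8111 - 16782 = -136120166/8111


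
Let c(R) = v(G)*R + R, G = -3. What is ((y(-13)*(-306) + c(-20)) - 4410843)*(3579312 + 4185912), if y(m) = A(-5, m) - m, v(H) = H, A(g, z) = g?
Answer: -34269882583224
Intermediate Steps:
y(m) = -5 - m
c(R) = -2*R (c(R) = -3*R + R = -2*R)
((y(-13)*(-306) + c(-20)) - 4410843)*(3579312 + 4185912) = (((-5 - 1*(-13))*(-306) - 2*(-20)) - 4410843)*(3579312 + 4185912) = (((-5 + 13)*(-306) + 40) - 4410843)*7765224 = ((8*(-306) + 40) - 4410843)*7765224 = ((-2448 + 40) - 4410843)*7765224 = (-2408 - 4410843)*7765224 = -4413251*7765224 = -34269882583224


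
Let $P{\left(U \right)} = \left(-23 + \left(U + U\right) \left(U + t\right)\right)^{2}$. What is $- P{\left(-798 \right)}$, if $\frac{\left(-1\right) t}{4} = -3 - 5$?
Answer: $-1494538035169$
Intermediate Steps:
$t = 32$ ($t = - 4 \left(-3 - 5\right) = \left(-4\right) \left(-8\right) = 32$)
$P{\left(U \right)} = \left(-23 + 2 U \left(32 + U\right)\right)^{2}$ ($P{\left(U \right)} = \left(-23 + \left(U + U\right) \left(U + 32\right)\right)^{2} = \left(-23 + 2 U \left(32 + U\right)\right)^{2}$)
$- P{\left(-798 \right)} = - \left(-23 + 2 \left(-798\right)^{2} + 64 \left(-798\right)\right)^{2} = - \left(-23 + 2 \cdot 636804 - 51072\right)^{2} = - \left(-23 + 1273608 - 51072\right)^{2} = - 1222513^{2} = \left(-1\right) 1494538035169 = -1494538035169$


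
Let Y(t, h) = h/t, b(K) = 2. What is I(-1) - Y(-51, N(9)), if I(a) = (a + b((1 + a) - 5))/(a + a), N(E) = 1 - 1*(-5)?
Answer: -13/34 ≈ -0.38235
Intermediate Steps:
N(E) = 6 (N(E) = 1 + 5 = 6)
I(a) = (2 + a)/(2*a) (I(a) = (a + 2)/(a + a) = (2 + a)/((2*a)) = (2 + a)*(1/(2*a)) = (2 + a)/(2*a))
I(-1) - Y(-51, N(9)) = (1/2)*(2 - 1)/(-1) - 6/(-51) = (1/2)*(-1)*1 - 6*(-1)/51 = -1/2 - 1*(-2/17) = -1/2 + 2/17 = -13/34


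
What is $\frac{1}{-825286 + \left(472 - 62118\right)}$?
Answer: $- \frac{1}{886932} \approx -1.1275 \cdot 10^{-6}$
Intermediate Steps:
$\frac{1}{-825286 + \left(472 - 62118\right)} = \frac{1}{-825286 - 61646} = \frac{1}{-886932} = - \frac{1}{886932}$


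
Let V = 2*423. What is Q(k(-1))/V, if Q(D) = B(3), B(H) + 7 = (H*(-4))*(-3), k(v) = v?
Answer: 29/846 ≈ 0.034279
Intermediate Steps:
V = 846
B(H) = -7 + 12*H (B(H) = -7 + (H*(-4))*(-3) = -7 - 4*H*(-3) = -7 + 12*H)
Q(D) = 29 (Q(D) = -7 + 12*3 = -7 + 36 = 29)
Q(k(-1))/V = 29/846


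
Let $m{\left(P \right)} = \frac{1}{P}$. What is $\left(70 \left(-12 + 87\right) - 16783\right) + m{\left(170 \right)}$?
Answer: $- \frac{1960609}{170} \approx -11533.0$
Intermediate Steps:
$\left(70 \left(-12 + 87\right) - 16783\right) + m{\left(170 \right)} = \left(70 \left(-12 + 87\right) - 16783\right) + \frac{1}{170} = \left(70 \cdot 75 - 16783\right) + \frac{1}{170} = \left(5250 - 16783\right) + \frac{1}{170} = -11533 + \frac{1}{170} = - \frac{1960609}{170}$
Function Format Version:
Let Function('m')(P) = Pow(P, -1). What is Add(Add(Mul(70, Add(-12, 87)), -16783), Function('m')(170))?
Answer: Rational(-1960609, 170) ≈ -11533.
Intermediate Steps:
Add(Add(Mul(70, Add(-12, 87)), -16783), Function('m')(170)) = Add(Add(Mul(70, Add(-12, 87)), -16783), Pow(170, -1)) = Add(Add(Mul(70, 75), -16783), Rational(1, 170)) = Add(Add(5250, -16783), Rational(1, 170)) = Add(-11533, Rational(1, 170)) = Rational(-1960609, 170)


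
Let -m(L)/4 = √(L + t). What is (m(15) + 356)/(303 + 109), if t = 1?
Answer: 85/103 ≈ 0.82524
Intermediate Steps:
m(L) = -4*√(1 + L) (m(L) = -4*√(L + 1) = -4*√(1 + L))
(m(15) + 356)/(303 + 109) = (-4*√(1 + 15) + 356)/(303 + 109) = (-4*√16 + 356)/412 = (-4*4 + 356)*(1/412) = (-16 + 356)*(1/412) = 340*(1/412) = 85/103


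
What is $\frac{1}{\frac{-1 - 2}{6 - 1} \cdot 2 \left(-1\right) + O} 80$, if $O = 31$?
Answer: $\frac{400}{161} \approx 2.4845$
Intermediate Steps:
$\frac{1}{\frac{-1 - 2}{6 - 1} \cdot 2 \left(-1\right) + O} 80 = \frac{1}{\frac{-1 - 2}{6 - 1} \cdot 2 \left(-1\right) + 31} \cdot 80 = \frac{1}{- \frac{3}{5} \cdot 2 \left(-1\right) + 31} \cdot 80 = \frac{1}{\left(-3\right) \frac{1}{5} \cdot 2 \left(-1\right) + 31} \cdot 80 = \frac{1}{\left(- \frac{3}{5}\right) 2 \left(-1\right) + 31} \cdot 80 = \frac{1}{\left(- \frac{6}{5}\right) \left(-1\right) + 31} \cdot 80 = \frac{1}{\frac{6}{5} + 31} \cdot 80 = \frac{1}{\frac{161}{5}} \cdot 80 = \frac{5}{161} \cdot 80 = \frac{400}{161}$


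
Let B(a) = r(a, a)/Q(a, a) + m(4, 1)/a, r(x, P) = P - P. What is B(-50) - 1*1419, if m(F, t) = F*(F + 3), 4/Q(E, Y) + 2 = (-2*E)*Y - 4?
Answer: -35489/25 ≈ -1419.6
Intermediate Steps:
Q(E, Y) = 4/(-6 - 2*E*Y) (Q(E, Y) = 4/(-2 + ((-2*E)*Y - 4)) = 4/(-2 + (-2*E*Y - 4)) = 4/(-2 + (-4 - 2*E*Y)) = 4/(-6 - 2*E*Y))
m(F, t) = F*(3 + F)
r(x, P) = 0
B(a) = 28/a (B(a) = 0/((-2/(3 + a*a))) + (4*(3 + 4))/a = 0/((-2/(3 + a²))) + (4*7)/a = 0*(-3/2 - a²/2) + 28/a = 0 + 28/a = 28/a)
B(-50) - 1*1419 = 28/(-50) - 1*1419 = 28*(-1/50) - 1419 = -14/25 - 1419 = -35489/25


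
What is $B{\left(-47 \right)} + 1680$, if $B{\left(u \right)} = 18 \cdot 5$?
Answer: $1770$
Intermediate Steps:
$B{\left(u \right)} = 90$
$B{\left(-47 \right)} + 1680 = 90 + 1680 = 1770$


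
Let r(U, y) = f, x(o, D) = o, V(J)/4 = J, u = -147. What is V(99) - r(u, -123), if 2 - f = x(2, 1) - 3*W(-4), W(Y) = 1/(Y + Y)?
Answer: 3171/8 ≈ 396.38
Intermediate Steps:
V(J) = 4*J
W(Y) = 1/(2*Y)
f = -3/8 (f = 2 - (2 - 3/(2*(-4))) = 2 - (2 - 3*(-1)/(2*4)) = 2 - (2 - 3*(-⅛)) = 2 - (2 + 3/8) = 2 - 1*19/8 = 2 - 19/8 = -3/8 ≈ -0.37500)
r(U, y) = -3/8
V(99) - r(u, -123) = 4*99 - 1*(-3/8) = 396 + 3/8 = 3171/8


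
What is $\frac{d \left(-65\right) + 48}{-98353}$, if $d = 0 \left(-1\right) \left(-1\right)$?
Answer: $- \frac{48}{98353} \approx -0.00048804$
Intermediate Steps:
$d = 0$ ($d = 0 \left(-1\right) = 0$)
$\frac{d \left(-65\right) + 48}{-98353} = \frac{0 \left(-65\right) + 48}{-98353} = \left(0 + 48\right) \left(- \frac{1}{98353}\right) = 48 \left(- \frac{1}{98353}\right) = - \frac{48}{98353}$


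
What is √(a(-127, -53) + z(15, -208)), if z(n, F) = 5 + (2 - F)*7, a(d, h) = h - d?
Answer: √1549 ≈ 39.357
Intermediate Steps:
z(n, F) = 19 - 7*F (z(n, F) = 5 + (14 - 7*F) = 19 - 7*F)
√(a(-127, -53) + z(15, -208)) = √((-53 - 1*(-127)) + (19 - 7*(-208))) = √((-53 + 127) + (19 + 1456)) = √(74 + 1475) = √1549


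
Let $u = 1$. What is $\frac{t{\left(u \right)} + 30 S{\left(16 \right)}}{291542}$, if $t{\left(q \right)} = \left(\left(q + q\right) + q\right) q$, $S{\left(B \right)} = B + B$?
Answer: $\frac{963}{291542} \approx 0.0033031$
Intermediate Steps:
$S{\left(B \right)} = 2 B$
$t{\left(q \right)} = 3 q^{2}$ ($t{\left(q \right)} = \left(2 q + q\right) q = 3 q q = 3 q^{2}$)
$\frac{t{\left(u \right)} + 30 S{\left(16 \right)}}{291542} = \frac{3 \cdot 1^{2} + 30 \cdot 2 \cdot 16}{291542} = \left(3 \cdot 1 + 30 \cdot 32\right) \frac{1}{291542} = \left(3 + 960\right) \frac{1}{291542} = 963 \cdot \frac{1}{291542} = \frac{963}{291542}$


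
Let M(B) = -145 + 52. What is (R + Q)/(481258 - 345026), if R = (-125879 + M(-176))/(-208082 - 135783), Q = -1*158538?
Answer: -27257771699/23422708340 ≈ -1.1637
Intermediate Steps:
Q = -158538
M(B) = -93
R = 125972/343865 (R = (-125879 - 93)/(-208082 - 135783) = -125972/(-343865) = -125972*(-1/343865) = 125972/343865 ≈ 0.36634)
(R + Q)/(481258 - 345026) = (125972/343865 - 158538)/(481258 - 345026) = -54515543398/343865/136232 = -54515543398/343865*1/136232 = -27257771699/23422708340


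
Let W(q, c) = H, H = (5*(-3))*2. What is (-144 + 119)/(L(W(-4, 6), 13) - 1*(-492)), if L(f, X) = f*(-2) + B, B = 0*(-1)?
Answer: -25/552 ≈ -0.045290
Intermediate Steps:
B = 0
H = -30 (H = -15*2 = -30)
W(q, c) = -30
L(f, X) = -2*f (L(f, X) = f*(-2) + 0 = -2*f + 0 = -2*f)
(-144 + 119)/(L(W(-4, 6), 13) - 1*(-492)) = (-144 + 119)/(-2*(-30) - 1*(-492)) = -25/(60 + 492) = -25/552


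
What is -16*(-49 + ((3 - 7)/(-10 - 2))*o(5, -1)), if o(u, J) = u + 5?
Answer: 2192/3 ≈ 730.67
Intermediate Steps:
o(u, J) = 5 + u
-16*(-49 + ((3 - 7)/(-10 - 2))*o(5, -1)) = -16*(-49 + ((3 - 7)/(-10 - 2))*(5 + 5)) = -16*(-49 - 4/(-12)*10) = -16*(-49 - 4*(-1/12)*10) = -16*(-49 + (1/3)*10) = -16*(-49 + 10/3) = -16*(-137/3) = 2192/3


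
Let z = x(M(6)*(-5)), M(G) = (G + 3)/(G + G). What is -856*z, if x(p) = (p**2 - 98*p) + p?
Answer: -646815/2 ≈ -3.2341e+5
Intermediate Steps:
M(G) = (3 + G)/(2*G) (M(G) = (3 + G)/((2*G)) = (3 + G)*(1/(2*G)) = (3 + G)/(2*G))
x(p) = p**2 - 97*p
z = 6045/16 (z = (((1/2)*(3 + 6)/6)*(-5))*(-97 + ((1/2)*(3 + 6)/6)*(-5)) = (((1/2)*(1/6)*9)*(-5))*(-97 + ((1/2)*(1/6)*9)*(-5)) = ((3/4)*(-5))*(-97 + (3/4)*(-5)) = -15*(-97 - 15/4)/4 = -15/4*(-403/4) = 6045/16 ≈ 377.81)
-856*z = -856*6045/16 = -646815/2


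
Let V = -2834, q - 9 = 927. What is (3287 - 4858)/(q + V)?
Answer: 1571/1898 ≈ 0.82771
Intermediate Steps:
q = 936 (q = 9 + 927 = 936)
(3287 - 4858)/(q + V) = (3287 - 4858)/(936 - 2834) = -1571/(-1898) = -1571*(-1/1898) = 1571/1898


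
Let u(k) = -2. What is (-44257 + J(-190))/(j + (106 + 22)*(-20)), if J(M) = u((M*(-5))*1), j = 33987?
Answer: -44259/31427 ≈ -1.4083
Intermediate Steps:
J(M) = -2
(-44257 + J(-190))/(j + (106 + 22)*(-20)) = (-44257 - 2)/(33987 + (106 + 22)*(-20)) = -44259/(33987 + 128*(-20)) = -44259/(33987 - 2560) = -44259/31427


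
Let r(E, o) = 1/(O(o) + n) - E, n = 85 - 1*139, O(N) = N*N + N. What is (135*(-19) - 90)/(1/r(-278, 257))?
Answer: -16299980445/22084 ≈ -7.3809e+5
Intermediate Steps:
O(N) = N + N² (O(N) = N² + N = N + N²)
n = -54 (n = 85 - 139 = -54)
r(E, o) = 1/(-54 + o*(1 + o)) - E (r(E, o) = 1/(o*(1 + o) - 54) - E = 1/(-54 + o*(1 + o)) - E)
(135*(-19) - 90)/(1/r(-278, 257)) = (135*(-19) - 90)/(1/((1 + 54*(-278) - 1*(-278)*257*(1 + 257))/(-54 + 257*(1 + 257)))) = (-2565 - 90)/(1/((1 - 15012 - 1*(-278)*257*258)/(-54 + 257*258))) = -2655*(1 - 15012 + 18433068)/(-54 + 66306) = -2655*18418057/66252 = -16299980445/22084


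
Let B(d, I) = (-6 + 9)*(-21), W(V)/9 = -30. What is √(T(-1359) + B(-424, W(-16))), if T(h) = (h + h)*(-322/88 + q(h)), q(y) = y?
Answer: 3*√199173766/22 ≈ 1924.5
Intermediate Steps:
W(V) = -270 (W(V) = 9*(-30) = -270)
B(d, I) = -63 (B(d, I) = 3*(-21) = -63)
T(h) = 2*h*(-161/44 + h) (T(h) = (h + h)*(-322/88 + h) = (2*h)*(-322*1/88 + h) = (2*h)*(-161/44 + h) = 2*h*(-161/44 + h))
√(T(-1359) + B(-424, W(-16))) = √((1/22)*(-1359)*(-161 + 44*(-1359)) - 63) = √((1/22)*(-1359)*(-161 - 59796) - 63) = √((1/22)*(-1359)*(-59957) - 63) = √(81481563/22 - 63) = √(81480177/22) = 3*√199173766/22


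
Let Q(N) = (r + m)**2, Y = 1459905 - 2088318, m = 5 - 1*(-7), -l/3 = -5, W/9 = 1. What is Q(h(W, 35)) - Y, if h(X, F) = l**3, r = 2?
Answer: 628609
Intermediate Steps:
W = 9 (W = 9*1 = 9)
l = 15 (l = -3*(-5) = 15)
m = 12 (m = 5 + 7 = 12)
h(X, F) = 3375 (h(X, F) = 15**3 = 3375)
Y = -628413
Q(N) = 196 (Q(N) = (2 + 12)**2 = 14**2 = 196)
Q(h(W, 35)) - Y = 196 - 1*(-628413) = 196 + 628413 = 628609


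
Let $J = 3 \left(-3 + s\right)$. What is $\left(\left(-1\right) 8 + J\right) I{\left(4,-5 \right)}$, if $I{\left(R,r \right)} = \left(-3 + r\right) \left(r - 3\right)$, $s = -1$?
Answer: $-1280$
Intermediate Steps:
$I{\left(R,r \right)} = \left(-3 + r\right)^{2}$ ($I{\left(R,r \right)} = \left(-3 + r\right) \left(-3 + r\right) = \left(-3 + r\right)^{2}$)
$J = -12$ ($J = 3 \left(-3 - 1\right) = 3 \left(-4\right) = -12$)
$\left(\left(-1\right) 8 + J\right) I{\left(4,-5 \right)} = \left(\left(-1\right) 8 - 12\right) \left(-3 - 5\right)^{2} = \left(-8 - 12\right) \left(-8\right)^{2} = \left(-20\right) 64 = -1280$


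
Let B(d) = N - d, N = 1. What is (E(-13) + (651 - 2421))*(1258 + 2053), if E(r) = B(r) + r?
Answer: -5857159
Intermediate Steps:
B(d) = 1 - d
E(r) = 1 (E(r) = (1 - r) + r = 1)
(E(-13) + (651 - 2421))*(1258 + 2053) = (1 + (651 - 2421))*(1258 + 2053) = (1 - 1770)*3311 = -1769*3311 = -5857159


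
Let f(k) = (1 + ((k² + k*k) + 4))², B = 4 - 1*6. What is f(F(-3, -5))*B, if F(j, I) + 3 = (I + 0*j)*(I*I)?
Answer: -2148139058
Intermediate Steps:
F(j, I) = -3 + I³ (F(j, I) = -3 + (I + 0*j)*(I*I) = -3 + (I + 0)*I² = -3 + I*I² = -3 + I³)
B = -2 (B = 4 - 6 = -2)
f(k) = (5 + 2*k²)² (f(k) = (1 + ((k² + k²) + 4))² = (1 + (2*k² + 4))² = (1 + (4 + 2*k²))² = (5 + 2*k²)²)
f(F(-3, -5))*B = (5 + 2*(-3 + (-5)³)²)²*(-2) = (5 + 2*(-3 - 125)²)²*(-2) = (5 + 2*(-128)²)²*(-2) = (5 + 2*16384)²*(-2) = (5 + 32768)²*(-2) = 32773²*(-2) = 1074069529*(-2) = -2148139058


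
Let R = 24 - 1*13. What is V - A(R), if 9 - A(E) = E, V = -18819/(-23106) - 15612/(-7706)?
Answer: 143643293/29675806 ≈ 4.8404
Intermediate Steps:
R = 11 (R = 24 - 13 = 11)
V = 84291681/29675806 (V = -18819*(-1/23106) - 15612*(-1/7706) = 6273/7702 + 7806/3853 = 84291681/29675806 ≈ 2.8404)
A(E) = 9 - E
V - A(R) = 84291681/29675806 - (9 - 1*11) = 84291681/29675806 - (9 - 11) = 84291681/29675806 - 1*(-2) = 84291681/29675806 + 2 = 143643293/29675806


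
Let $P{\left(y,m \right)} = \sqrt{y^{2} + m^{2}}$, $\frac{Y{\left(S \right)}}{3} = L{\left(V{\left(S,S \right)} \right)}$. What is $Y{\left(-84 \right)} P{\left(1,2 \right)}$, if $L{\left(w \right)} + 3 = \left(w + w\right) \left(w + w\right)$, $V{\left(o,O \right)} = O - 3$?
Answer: $90819 \sqrt{5} \approx 2.0308 \cdot 10^{5}$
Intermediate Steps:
$V{\left(o,O \right)} = -3 + O$ ($V{\left(o,O \right)} = O - 3 = -3 + O$)
$L{\left(w \right)} = -3 + 4 w^{2}$ ($L{\left(w \right)} = -3 + \left(w + w\right) \left(w + w\right) = -3 + 2 w 2 w = -3 + 4 w^{2}$)
$Y{\left(S \right)} = -9 + 12 \left(-3 + S\right)^{2}$ ($Y{\left(S \right)} = 3 \left(-3 + 4 \left(-3 + S\right)^{2}\right) = -9 + 12 \left(-3 + S\right)^{2}$)
$P{\left(y,m \right)} = \sqrt{m^{2} + y^{2}}$
$Y{\left(-84 \right)} P{\left(1,2 \right)} = \left(-9 + 12 \left(-3 - 84\right)^{2}\right) \sqrt{2^{2} + 1^{2}} = \left(-9 + 12 \left(-87\right)^{2}\right) \sqrt{4 + 1} = \left(-9 + 12 \cdot 7569\right) \sqrt{5} = \left(-9 + 90828\right) \sqrt{5} = 90819 \sqrt{5}$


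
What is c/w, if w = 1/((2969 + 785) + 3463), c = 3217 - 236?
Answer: 21513877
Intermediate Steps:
c = 2981
w = 1/7217 (w = 1/(3754 + 3463) = 1/7217 ≈ 0.00013856)
c/w = 2981/(1/7217) = 2981*7217 = 21513877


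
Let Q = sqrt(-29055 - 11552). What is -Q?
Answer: -I*sqrt(40607) ≈ -201.51*I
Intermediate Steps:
Q = I*sqrt(40607) (Q = sqrt(-40607) = I*sqrt(40607) ≈ 201.51*I)
-Q = -I*sqrt(40607)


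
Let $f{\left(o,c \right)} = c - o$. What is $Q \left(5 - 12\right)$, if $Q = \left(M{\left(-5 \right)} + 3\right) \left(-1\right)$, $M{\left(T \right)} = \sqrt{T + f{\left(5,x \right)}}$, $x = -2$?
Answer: $21 + 14 i \sqrt{3} \approx 21.0 + 24.249 i$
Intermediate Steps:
$M{\left(T \right)} = \sqrt{-7 + T}$ ($M{\left(T \right)} = \sqrt{T - 7} = \sqrt{-7 + T}$)
$Q = -3 - 2 i \sqrt{3}$ ($Q = \left(\sqrt{-7 - 5} + 3\right) \left(-1\right) = \left(\sqrt{-12} + 3\right) \left(-1\right) = \left(2 i \sqrt{3} + 3\right) \left(-1\right) = \left(3 + 2 i \sqrt{3}\right) \left(-1\right) = -3 - 2 i \sqrt{3} \approx -3.0 - 3.4641 i$)
$Q \left(5 - 12\right) = \left(-3 - 2 i \sqrt{3}\right) \left(5 - 12\right) = \left(-3 - 2 i \sqrt{3}\right) \left(-7\right) = 21 + 14 i \sqrt{3}$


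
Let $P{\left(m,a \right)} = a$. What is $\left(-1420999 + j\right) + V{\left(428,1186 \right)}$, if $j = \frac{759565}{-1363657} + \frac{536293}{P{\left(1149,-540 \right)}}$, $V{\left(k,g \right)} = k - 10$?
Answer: $- \frac{1046811751215781}{736374780} \approx -1.4216 \cdot 10^{6}$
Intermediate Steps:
$V{\left(k,g \right)} = -10 + k$ ($V{\left(k,g \right)} = k - 10 = -10 + k$)
$j = - \frac{731729868601}{736374780}$ ($j = \frac{759565}{-1363657} + \frac{536293}{-540} = 759565 \left(- \frac{1}{1363657}\right) + 536293 \left(- \frac{1}{540}\right) = - \frac{759565}{1363657} - \frac{536293}{540} = - \frac{731729868601}{736374780} \approx -993.69$)
$\left(-1420999 + j\right) + V{\left(428,1186 \right)} = \left(-1420999 - \frac{731729868601}{736374780}\right) + \left(-10 + 428\right) = - \frac{1047119555873821}{736374780} + 418 = - \frac{1046811751215781}{736374780}$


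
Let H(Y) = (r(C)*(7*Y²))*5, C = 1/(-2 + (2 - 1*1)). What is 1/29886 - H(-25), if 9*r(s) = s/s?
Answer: -217918747/89658 ≈ -2430.6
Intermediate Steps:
C = -1 (C = 1/(-2 + (2 - 1)) = 1/(-2 + 1) = 1/(-1) = -1)
r(s) = ⅑ (r(s) = (s/s)/9 = (⅑)*1 = ⅑)
H(Y) = 35*Y²/9 (H(Y) = ((7*Y²)/9)*5 = (7*Y²/9)*5 = 35*Y²/9)
1/29886 - H(-25) = 1/29886 - 35*(-25)²/9 = 1/29886 - 35*625/9 = 1/29886 - 1*21875/9 = 1/29886 - 21875/9 = -217918747/89658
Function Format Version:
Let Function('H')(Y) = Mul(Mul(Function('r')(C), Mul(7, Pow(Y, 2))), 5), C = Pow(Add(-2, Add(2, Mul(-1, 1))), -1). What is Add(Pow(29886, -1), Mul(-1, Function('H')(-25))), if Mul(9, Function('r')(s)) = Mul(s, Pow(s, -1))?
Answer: Rational(-217918747, 89658) ≈ -2430.6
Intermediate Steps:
C = -1 (C = Pow(Add(-2, Add(2, -1)), -1) = Pow(Add(-2, 1), -1) = Pow(-1, -1) = -1)
Function('r')(s) = Rational(1, 9) (Function('r')(s) = Mul(Rational(1, 9), Mul(s, Pow(s, -1))) = Mul(Rational(1, 9), 1) = Rational(1, 9))
Function('H')(Y) = Mul(Rational(35, 9), Pow(Y, 2)) (Function('H')(Y) = Mul(Mul(Rational(1, 9), Mul(7, Pow(Y, 2))), 5) = Mul(Mul(Rational(7, 9), Pow(Y, 2)), 5) = Mul(Rational(35, 9), Pow(Y, 2)))
Add(Pow(29886, -1), Mul(-1, Function('H')(-25))) = Add(Pow(29886, -1), Mul(-1, Mul(Rational(35, 9), Pow(-25, 2)))) = Add(Rational(1, 29886), Mul(-1, Mul(Rational(35, 9), 625))) = Add(Rational(1, 29886), Mul(-1, Rational(21875, 9))) = Add(Rational(1, 29886), Rational(-21875, 9)) = Rational(-217918747, 89658)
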